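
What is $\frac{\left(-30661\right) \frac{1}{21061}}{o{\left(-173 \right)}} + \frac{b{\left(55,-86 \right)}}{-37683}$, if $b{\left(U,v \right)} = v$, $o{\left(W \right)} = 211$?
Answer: $- \frac{773225557}{167458390893} \approx -0.0046174$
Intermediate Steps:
$\frac{\left(-30661\right) \frac{1}{21061}}{o{\left(-173 \right)}} + \frac{b{\left(55,-86 \right)}}{-37683} = \frac{\left(-30661\right) \frac{1}{21061}}{211} - \frac{86}{-37683} = \left(-30661\right) \frac{1}{21061} \cdot \frac{1}{211} - - \frac{86}{37683} = \left(- \frac{30661}{21061}\right) \frac{1}{211} + \frac{86}{37683} = - \frac{30661}{4443871} + \frac{86}{37683} = - \frac{773225557}{167458390893}$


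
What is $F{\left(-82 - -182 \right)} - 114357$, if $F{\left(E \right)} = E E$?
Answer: $-104357$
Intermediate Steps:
$F{\left(E \right)} = E^{2}$
$F{\left(-82 - -182 \right)} - 114357 = \left(-82 - -182\right)^{2} - 114357 = \left(-82 + 182\right)^{2} - 114357 = 100^{2} - 114357 = 10000 - 114357 = -104357$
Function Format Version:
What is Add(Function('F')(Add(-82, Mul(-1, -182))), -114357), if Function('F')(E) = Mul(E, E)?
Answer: -104357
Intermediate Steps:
Function('F')(E) = Pow(E, 2)
Add(Function('F')(Add(-82, Mul(-1, -182))), -114357) = Add(Pow(Add(-82, Mul(-1, -182)), 2), -114357) = Add(Pow(Add(-82, 182), 2), -114357) = Add(Pow(100, 2), -114357) = Add(10000, -114357) = -104357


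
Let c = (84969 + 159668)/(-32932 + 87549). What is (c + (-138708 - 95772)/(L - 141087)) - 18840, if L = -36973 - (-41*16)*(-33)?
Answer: -51358682507521/2726862959 ≈ -18834.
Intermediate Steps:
c = 244637/54617 ≈ 4.4791
L = -58621 (L = -36973 - (-656)*(-33) = -36973 - 1*21648 = -36973 - 21648 = -58621)
(c + (-138708 - 95772)/(L - 141087)) - 18840 = (244637/54617 + (-138708 - 95772)/(-58621 - 141087)) - 18840 = (244637/54617 - 234480/(-199708)) - 18840 = (244637/54617 - 234480*(-1/199708)) - 18840 = (244637/54617 + 58620/49927) - 18840 = 15415640039/2726862959 - 18840 = -51358682507521/2726862959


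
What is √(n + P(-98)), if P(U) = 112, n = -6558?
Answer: I*√6446 ≈ 80.287*I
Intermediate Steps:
√(n + P(-98)) = √(-6558 + 112) = √(-6446) = I*√6446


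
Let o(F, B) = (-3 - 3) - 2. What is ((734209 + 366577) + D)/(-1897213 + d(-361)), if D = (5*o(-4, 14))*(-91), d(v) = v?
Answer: -552213/948787 ≈ -0.58202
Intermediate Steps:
o(F, B) = -8 (o(F, B) = -6 - 2 = -8)
D = 3640 (D = (5*(-8))*(-91) = -40*(-91) = 3640)
((734209 + 366577) + D)/(-1897213 + d(-361)) = ((734209 + 366577) + 3640)/(-1897213 - 361) = (1100786 + 3640)/(-1897574) = 1104426*(-1/1897574) = -552213/948787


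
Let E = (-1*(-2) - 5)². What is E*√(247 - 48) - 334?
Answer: -334 + 9*√199 ≈ -207.04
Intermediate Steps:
E = 9 (E = (2 - 5)² = (-3)² = 9)
E*√(247 - 48) - 334 = 9*√(247 - 48) - 334 = 9*√199 - 334 = -334 + 9*√199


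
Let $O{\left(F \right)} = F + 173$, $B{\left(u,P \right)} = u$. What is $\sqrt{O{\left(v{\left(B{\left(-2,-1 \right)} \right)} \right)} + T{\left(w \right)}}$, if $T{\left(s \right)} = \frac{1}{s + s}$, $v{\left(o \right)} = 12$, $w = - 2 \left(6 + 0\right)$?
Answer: $\frac{\sqrt{26634}}{12} \approx 13.6$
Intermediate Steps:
$w = -12$ ($w = \left(-2\right) 6 = -12$)
$T{\left(s \right)} = \frac{1}{2 s}$
$O{\left(F \right)} = 173 + F$
$\sqrt{O{\left(v{\left(B{\left(-2,-1 \right)} \right)} \right)} + T{\left(w \right)}} = \sqrt{\left(173 + 12\right) + \frac{1}{2 \left(-12\right)}} = \sqrt{185 + \frac{1}{2} \left(- \frac{1}{12}\right)} = \sqrt{185 - \frac{1}{24}} = \sqrt{\frac{4439}{24}} = \frac{\sqrt{26634}}{12}$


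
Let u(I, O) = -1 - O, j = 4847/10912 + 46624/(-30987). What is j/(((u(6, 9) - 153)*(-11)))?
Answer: -32597009/55115213472 ≈ -0.00059143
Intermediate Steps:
j = -32597009/30739104 (j = 4847*(1/10912) + 46624*(-1/30987) = 4847/10912 - 46624/30987 = -32597009/30739104 ≈ -1.0604)
j/(((u(6, 9) - 153)*(-11))) = -32597009*(-1/(11*((-1 - 1*9) - 153)))/30739104 = -32597009*(-1/(11*((-1 - 9) - 153)))/30739104 = -32597009*(-1/(11*(-10 - 153)))/30739104 = -32597009/(30739104*((-163*(-11)))) = -32597009/30739104/1793 = -32597009/30739104*1/1793 = -32597009/55115213472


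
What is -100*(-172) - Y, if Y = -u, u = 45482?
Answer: 62682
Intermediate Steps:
Y = -45482 (Y = -1*45482 = -45482)
-100*(-172) - Y = -100*(-172) - 1*(-45482) = 17200 + 45482 = 62682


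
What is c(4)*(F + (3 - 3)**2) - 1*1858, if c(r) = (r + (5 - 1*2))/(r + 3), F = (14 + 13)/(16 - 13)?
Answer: -1849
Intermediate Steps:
F = 9 (F = 27/3 = 27*(1/3) = 9)
c(r) = 1 (c(r) = (r + (5 - 2))/(3 + r) = (r + 3)/(3 + r) = (3 + r)/(3 + r) = 1)
c(4)*(F + (3 - 3)**2) - 1*1858 = 1*(9 + (3 - 3)**2) - 1*1858 = 1*(9 + 0**2) - 1858 = 1*(9 + 0) - 1858 = 1*9 - 1858 = 9 - 1858 = -1849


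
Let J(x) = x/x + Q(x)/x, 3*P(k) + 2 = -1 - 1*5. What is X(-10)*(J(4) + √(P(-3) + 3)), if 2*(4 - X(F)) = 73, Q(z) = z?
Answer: -65 - 65*√3/6 ≈ -83.764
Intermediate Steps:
X(F) = -65/2 (X(F) = 4 - ½*73 = 4 - 73/2 = -65/2)
P(k) = -8/3 (P(k) = -⅔ + (-1 - 1*5)/3 = -⅔ + (-1 - 5)/3 = -⅔ + (⅓)*(-6) = -⅔ - 2 = -8/3)
J(x) = 2 (J(x) = x/x + x/x = 1 + 1 = 2)
X(-10)*(J(4) + √(P(-3) + 3)) = -65*(2 + √(-8/3 + 3))/2 = -65*(2 + √(⅓))/2 = -65*(2 + √3/3)/2 = -65 - 65*√3/6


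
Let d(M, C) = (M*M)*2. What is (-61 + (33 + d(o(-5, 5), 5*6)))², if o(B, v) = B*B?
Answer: 1493284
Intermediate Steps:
o(B, v) = B²
d(M, C) = 2*M² (d(M, C) = M²*2 = 2*M²)
(-61 + (33 + d(o(-5, 5), 5*6)))² = (-61 + (33 + 2*((-5)²)²))² = (-61 + (33 + 2*25²))² = (-61 + (33 + 2*625))² = (-61 + (33 + 1250))² = (-61 + 1283)² = 1222² = 1493284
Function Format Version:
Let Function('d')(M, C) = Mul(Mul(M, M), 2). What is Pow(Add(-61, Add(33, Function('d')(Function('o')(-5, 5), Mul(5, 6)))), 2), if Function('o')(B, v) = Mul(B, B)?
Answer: 1493284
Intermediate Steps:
Function('o')(B, v) = Pow(B, 2)
Function('d')(M, C) = Mul(2, Pow(M, 2)) (Function('d')(M, C) = Mul(Pow(M, 2), 2) = Mul(2, Pow(M, 2)))
Pow(Add(-61, Add(33, Function('d')(Function('o')(-5, 5), Mul(5, 6)))), 2) = Pow(Add(-61, Add(33, Mul(2, Pow(Pow(-5, 2), 2)))), 2) = Pow(Add(-61, Add(33, Mul(2, Pow(25, 2)))), 2) = Pow(Add(-61, Add(33, Mul(2, 625))), 2) = Pow(Add(-61, Add(33, 1250)), 2) = Pow(Add(-61, 1283), 2) = Pow(1222, 2) = 1493284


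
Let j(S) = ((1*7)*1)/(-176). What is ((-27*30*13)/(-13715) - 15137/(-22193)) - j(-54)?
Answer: 1227673509/824159248 ≈ 1.4896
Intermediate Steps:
j(S) = -7/176 (j(S) = (7*1)*(-1/176) = 7*(-1/176) = -7/176)
((-27*30*13)/(-13715) - 15137/(-22193)) - j(-54) = ((-27*30*13)/(-13715) - 15137/(-22193)) - 1*(-7/176) = (-810*13*(-1/13715) - 15137*(-1/22193)) + 7/176 = (-10530*(-1/13715) + 15137/22193) + 7/176 = (162/211 + 15137/22193) + 7/176 = 6789173/4682723 + 7/176 = 1227673509/824159248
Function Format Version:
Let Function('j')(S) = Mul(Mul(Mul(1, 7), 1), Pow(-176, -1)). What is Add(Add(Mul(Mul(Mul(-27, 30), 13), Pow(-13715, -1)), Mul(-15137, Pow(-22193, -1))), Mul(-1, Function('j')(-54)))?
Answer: Rational(1227673509, 824159248) ≈ 1.4896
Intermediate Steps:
Function('j')(S) = Rational(-7, 176) (Function('j')(S) = Mul(Mul(7, 1), Rational(-1, 176)) = Mul(7, Rational(-1, 176)) = Rational(-7, 176))
Add(Add(Mul(Mul(Mul(-27, 30), 13), Pow(-13715, -1)), Mul(-15137, Pow(-22193, -1))), Mul(-1, Function('j')(-54))) = Add(Add(Mul(Mul(Mul(-27, 30), 13), Pow(-13715, -1)), Mul(-15137, Pow(-22193, -1))), Mul(-1, Rational(-7, 176))) = Add(Add(Mul(Mul(-810, 13), Rational(-1, 13715)), Mul(-15137, Rational(-1, 22193))), Rational(7, 176)) = Add(Add(Mul(-10530, Rational(-1, 13715)), Rational(15137, 22193)), Rational(7, 176)) = Add(Add(Rational(162, 211), Rational(15137, 22193)), Rational(7, 176)) = Add(Rational(6789173, 4682723), Rational(7, 176)) = Rational(1227673509, 824159248)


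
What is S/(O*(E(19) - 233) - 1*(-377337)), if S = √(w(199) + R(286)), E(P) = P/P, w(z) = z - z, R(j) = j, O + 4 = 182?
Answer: √286/336041 ≈ 5.0326e-5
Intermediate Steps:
O = 178 (O = -4 + 182 = 178)
w(z) = 0
E(P) = 1
S = √286 (S = √(0 + 286) = √286 ≈ 16.912)
S/(O*(E(19) - 233) - 1*(-377337)) = √286/(178*(1 - 233) - 1*(-377337)) = √286/(178*(-232) + 377337) = √286/(-41296 + 377337) = √286/336041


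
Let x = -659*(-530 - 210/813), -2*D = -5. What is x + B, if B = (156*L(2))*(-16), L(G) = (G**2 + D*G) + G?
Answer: 87257724/271 ≈ 3.2198e+5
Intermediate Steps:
D = 5/2 (D = -1/2*(-5) = 5/2 ≈ 2.5000)
L(G) = G**2 + 7*G/2 (L(G) = (G**2 + 5*G/2) + G = G**2 + 7*G/2)
x = 94698300/271 (x = -659*(-530 - 210*1/813) = -659*(-530 - 70/271) = -659*(-143700/271) = 94698300/271 ≈ 3.4944e+5)
B = -27456 (B = (156*((1/2)*2*(7 + 2*2)))*(-16) = (156*((1/2)*2*(7 + 4)))*(-16) = (156*((1/2)*2*11))*(-16) = (156*11)*(-16) = 1716*(-16) = -27456)
x + B = 94698300/271 - 27456 = 87257724/271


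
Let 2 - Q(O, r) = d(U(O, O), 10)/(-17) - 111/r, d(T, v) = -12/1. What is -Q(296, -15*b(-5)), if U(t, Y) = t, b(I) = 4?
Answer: 189/340 ≈ 0.55588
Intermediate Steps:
d(T, v) = -12 (d(T, v) = -12*1 = -12)
Q(O, r) = 22/17 + 111/r (Q(O, r) = 2 - (-12/(-17) - 111/r) = 2 - (-12*(-1/17) - 111/r) = 2 - (12/17 - 111/r) = 2 + (-12/17 + 111/r) = 22/17 + 111/r)
-Q(296, -15*b(-5)) = -(22/17 + 111/((-15*4))) = -(22/17 + 111/(-60)) = -(22/17 + 111*(-1/60)) = -(22/17 - 37/20) = -1*(-189/340) = 189/340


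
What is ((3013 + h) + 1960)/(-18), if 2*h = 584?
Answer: -585/2 ≈ -292.50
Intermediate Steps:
h = 292 (h = (½)*584 = 292)
((3013 + h) + 1960)/(-18) = ((3013 + 292) + 1960)/(-18) = (3305 + 1960)*(-1/18) = 5265*(-1/18) = -585/2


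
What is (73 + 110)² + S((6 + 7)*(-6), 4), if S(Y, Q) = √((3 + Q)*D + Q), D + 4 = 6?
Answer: 33489 + 3*√2 ≈ 33493.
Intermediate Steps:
D = 2 (D = -4 + 6 = 2)
S(Y, Q) = √(6 + 3*Q) (S(Y, Q) = √((3 + Q)*2 + Q) = √((6 + 2*Q) + Q) = √(6 + 3*Q))
(73 + 110)² + S((6 + 7)*(-6), 4) = (73 + 110)² + √(6 + 3*4) = 183² + √(6 + 12) = 33489 + √18 = 33489 + 3*√2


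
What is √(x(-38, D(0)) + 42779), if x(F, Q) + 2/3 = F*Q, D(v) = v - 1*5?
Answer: √386715/3 ≈ 207.29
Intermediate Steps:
D(v) = -5 + v (D(v) = v - 5 = -5 + v)
x(F, Q) = -⅔ + F*Q
√(x(-38, D(0)) + 42779) = √((-⅔ - 38*(-5 + 0)) + 42779) = √((-⅔ - 38*(-5)) + 42779) = √((-⅔ + 190) + 42779) = √(568/3 + 42779) = √(128905/3) = √386715/3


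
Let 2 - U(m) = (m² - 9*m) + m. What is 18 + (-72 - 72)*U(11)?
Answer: 4482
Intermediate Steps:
U(m) = 2 - m² + 8*m (U(m) = 2 - ((m² - 9*m) + m) = 2 - (m² - 8*m) = 2 + (-m² + 8*m) = 2 - m² + 8*m)
18 + (-72 - 72)*U(11) = 18 + (-72 - 72)*(2 - 1*11² + 8*11) = 18 - 144*(2 - 1*121 + 88) = 18 - 144*(2 - 121 + 88) = 18 - 144*(-31) = 18 + 4464 = 4482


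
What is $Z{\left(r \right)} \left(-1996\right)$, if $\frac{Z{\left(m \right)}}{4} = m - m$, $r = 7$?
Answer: $0$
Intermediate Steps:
$Z{\left(m \right)} = 0$ ($Z{\left(m \right)} = 4 \left(m - m\right) = 4 \cdot 0 = 0$)
$Z{\left(r \right)} \left(-1996\right) = 0 \left(-1996\right) = 0$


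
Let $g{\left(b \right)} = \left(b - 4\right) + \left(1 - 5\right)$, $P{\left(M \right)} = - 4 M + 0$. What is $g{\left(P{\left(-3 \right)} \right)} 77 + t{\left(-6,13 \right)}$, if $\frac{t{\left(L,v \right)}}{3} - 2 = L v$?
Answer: $80$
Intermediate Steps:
$P{\left(M \right)} = - 4 M$
$g{\left(b \right)} = -8 + b$ ($g{\left(b \right)} = \left(-4 + b\right) - 4 = -8 + b$)
$t{\left(L,v \right)} = 6 + 3 L v$
$g{\left(P{\left(-3 \right)} \right)} 77 + t{\left(-6,13 \right)} = \left(-8 - -12\right) 77 + \left(6 + 3 \left(-6\right) 13\right) = \left(-8 + 12\right) 77 + \left(6 - 234\right) = 4 \cdot 77 - 228 = 308 - 228 = 80$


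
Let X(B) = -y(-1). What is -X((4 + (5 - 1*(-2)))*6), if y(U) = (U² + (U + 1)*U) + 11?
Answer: 12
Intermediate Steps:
y(U) = 11 + U² + U*(1 + U) (y(U) = (U² + (1 + U)*U) + 11 = (U² + U*(1 + U)) + 11 = 11 + U² + U*(1 + U))
X(B) = -12 (X(B) = -(11 - 1 + 2*(-1)²) = -(11 - 1 + 2*1) = -(11 - 1 + 2) = -1*12 = -12)
-X((4 + (5 - 1*(-2)))*6) = -1*(-12) = 12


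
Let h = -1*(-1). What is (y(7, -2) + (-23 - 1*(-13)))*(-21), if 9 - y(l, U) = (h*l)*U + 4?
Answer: -189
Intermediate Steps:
h = 1
y(l, U) = 5 - U*l (y(l, U) = 9 - ((1*l)*U + 4) = 9 - (l*U + 4) = 9 - (U*l + 4) = 9 - (4 + U*l) = 9 + (-4 - U*l) = 5 - U*l)
(y(7, -2) + (-23 - 1*(-13)))*(-21) = ((5 - 1*(-2)*7) + (-23 - 1*(-13)))*(-21) = ((5 + 14) + (-23 + 13))*(-21) = (19 - 10)*(-21) = 9*(-21) = -189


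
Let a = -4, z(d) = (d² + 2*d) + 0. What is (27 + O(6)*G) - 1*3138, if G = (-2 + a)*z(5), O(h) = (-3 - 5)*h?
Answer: 6969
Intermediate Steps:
z(d) = d² + 2*d
O(h) = -8*h
G = -210 (G = (-2 - 4)*(5*(2 + 5)) = -30*7 = -6*35 = -210)
(27 + O(6)*G) - 1*3138 = (27 - 8*6*(-210)) - 1*3138 = (27 - 48*(-210)) - 3138 = (27 + 10080) - 3138 = 10107 - 3138 = 6969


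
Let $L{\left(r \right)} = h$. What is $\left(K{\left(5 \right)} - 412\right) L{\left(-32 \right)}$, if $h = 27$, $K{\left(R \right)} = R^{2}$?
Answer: $-10449$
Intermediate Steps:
$L{\left(r \right)} = 27$
$\left(K{\left(5 \right)} - 412\right) L{\left(-32 \right)} = \left(5^{2} - 412\right) 27 = \left(25 - 412\right) 27 = \left(-387\right) 27 = -10449$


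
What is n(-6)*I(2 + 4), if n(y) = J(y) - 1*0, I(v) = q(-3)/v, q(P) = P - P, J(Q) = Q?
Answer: 0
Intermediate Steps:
q(P) = 0
I(v) = 0 (I(v) = 0/v = 0)
n(y) = y (n(y) = y - 1*0 = y + 0 = y)
n(-6)*I(2 + 4) = -6*0 = 0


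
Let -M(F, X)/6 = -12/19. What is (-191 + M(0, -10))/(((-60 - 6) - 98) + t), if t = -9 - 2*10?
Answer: 3557/3667 ≈ 0.97000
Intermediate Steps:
M(F, X) = 72/19 (M(F, X) = -(-72)/19 = -6*(-12/19) = 72/19)
t = -29 (t = -9 - 20 = -29)
(-191 + M(0, -10))/(((-60 - 6) - 98) + t) = (-191 + 72/19)/(((-60 - 6) - 98) - 29) = -3557/(19*((-66 - 98) - 29)) = -3557/(19*(-164 - 29)) = -3557/19/(-193) = -3557/19*(-1/193) = 3557/3667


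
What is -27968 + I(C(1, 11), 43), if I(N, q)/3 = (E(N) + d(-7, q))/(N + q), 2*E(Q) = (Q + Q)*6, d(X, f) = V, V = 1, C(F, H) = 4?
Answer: -1314421/47 ≈ -27966.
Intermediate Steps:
d(X, f) = 1
E(Q) = 6*Q (E(Q) = ((Q + Q)*6)/2 = ((2*Q)*6)/2 = (12*Q)/2 = 6*Q)
I(N, q) = 3*(1 + 6*N)/(N + q) (I(N, q) = 3*((6*N + 1)/(N + q)) = 3*((1 + 6*N)/(N + q)) = 3*(1 + 6*N)/(N + q))
-27968 + I(C(1, 11), 43) = -27968 + 3*(1 + 6*4)/(4 + 43) = -27968 + 3*(1 + 24)/47 = -27968 + 3*(1/47)*25 = -27968 + 75/47 = -1314421/47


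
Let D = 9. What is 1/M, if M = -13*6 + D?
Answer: -1/69 ≈ -0.014493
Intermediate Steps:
M = -69 (M = -13*6 + 9 = -78 + 9 = -69)
1/M = 1/(-69) = -1/69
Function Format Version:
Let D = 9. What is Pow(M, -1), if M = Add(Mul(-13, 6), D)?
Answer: Rational(-1, 69) ≈ -0.014493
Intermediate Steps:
M = -69 (M = Add(Mul(-13, 6), 9) = Add(-78, 9) = -69)
Pow(M, -1) = Pow(-69, -1) = Rational(-1, 69)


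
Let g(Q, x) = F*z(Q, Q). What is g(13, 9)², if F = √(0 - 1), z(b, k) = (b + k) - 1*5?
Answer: -441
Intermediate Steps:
z(b, k) = -5 + b + k (z(b, k) = (b + k) - 5 = -5 + b + k)
F = I (F = √(-1) = I ≈ 1.0*I)
g(Q, x) = I*(-5 + 2*Q) (g(Q, x) = I*(-5 + Q + Q) = I*(-5 + 2*Q))
g(13, 9)² = (I*(-5 + 2*13))² = (I*(-5 + 26))² = (I*21)² = (21*I)² = -441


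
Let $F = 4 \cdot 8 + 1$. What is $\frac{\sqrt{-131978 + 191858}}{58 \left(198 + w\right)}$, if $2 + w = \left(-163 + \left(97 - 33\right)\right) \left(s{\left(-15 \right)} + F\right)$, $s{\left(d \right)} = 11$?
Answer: $- \frac{\sqrt{14970}}{120640} \approx -0.0010142$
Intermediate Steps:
$F = 33$ ($F = 32 + 1 = 33$)
$w = -4358$ ($w = -2 + \left(-163 + \left(97 - 33\right)\right) \left(11 + 33\right) = -2 + \left(-163 + 64\right) 44 = -2 - 4356 = -4358$)
$\frac{\sqrt{-131978 + 191858}}{58 \left(198 + w\right)} = \frac{\sqrt{-131978 + 191858}}{58 \left(198 - 4358\right)} = \frac{\sqrt{59880}}{58 \left(-4160\right)} = \frac{2 \sqrt{14970}}{-241280} = 2 \sqrt{14970} \left(- \frac{1}{241280}\right) = - \frac{\sqrt{14970}}{120640}$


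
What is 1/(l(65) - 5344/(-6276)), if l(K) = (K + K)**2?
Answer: 1569/26517436 ≈ 5.9169e-5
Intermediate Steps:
l(K) = 4*K**2 (l(K) = (2*K)**2 = 4*K**2)
1/(l(65) - 5344/(-6276)) = 1/(4*65**2 - 5344/(-6276)) = 1/(4*4225 - 5344*(-1/6276)) = 1/(16900 + 1336/1569) = 1/(26517436/1569) = 1569/26517436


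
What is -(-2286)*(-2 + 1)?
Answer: -2286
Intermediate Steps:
-(-2286)*(-2 + 1) = -(-2286)*(-1) = -762*3 = -2286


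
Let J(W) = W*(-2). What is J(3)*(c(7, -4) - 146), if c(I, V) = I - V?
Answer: 810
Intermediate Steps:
J(W) = -2*W
J(3)*(c(7, -4) - 146) = (-2*3)*((7 - 1*(-4)) - 146) = -6*((7 + 4) - 146) = -6*(11 - 146) = -6*(-135) = 810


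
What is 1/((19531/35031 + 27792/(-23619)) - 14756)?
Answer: -275799063/4069861733249 ≈ -6.7766e-5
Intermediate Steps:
1/((19531/35031 + 27792/(-23619)) - 14756) = 1/((19531*(1/35031) + 27792*(-1/23619)) - 14756) = 1/((19531/35031 - 9264/7873) - 14756) = 1/(-170759621/275799063 - 14756) = 1/(-4069861733249/275799063) = -275799063/4069861733249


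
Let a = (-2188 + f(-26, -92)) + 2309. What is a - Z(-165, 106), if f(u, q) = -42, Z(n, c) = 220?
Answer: -141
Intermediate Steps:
a = 79 (a = (-2188 - 42) + 2309 = -2230 + 2309 = 79)
a - Z(-165, 106) = 79 - 1*220 = 79 - 220 = -141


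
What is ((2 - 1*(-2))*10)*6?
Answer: 240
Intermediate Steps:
((2 - 1*(-2))*10)*6 = ((2 + 2)*10)*6 = (4*10)*6 = 40*6 = 240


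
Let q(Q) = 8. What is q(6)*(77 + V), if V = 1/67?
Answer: 41280/67 ≈ 616.12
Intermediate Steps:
V = 1/67 ≈ 0.014925
q(6)*(77 + V) = 8*(77 + 1/67) = 8*(5160/67) = 41280/67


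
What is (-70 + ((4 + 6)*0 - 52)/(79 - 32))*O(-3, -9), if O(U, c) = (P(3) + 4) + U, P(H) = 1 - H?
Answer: 3342/47 ≈ 71.106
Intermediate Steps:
O(U, c) = 2 + U (O(U, c) = ((1 - 1*3) + 4) + U = ((1 - 3) + 4) + U = (-2 + 4) + U = 2 + U)
(-70 + ((4 + 6)*0 - 52)/(79 - 32))*O(-3, -9) = (-70 + ((4 + 6)*0 - 52)/(79 - 32))*(2 - 3) = (-70 + (10*0 - 52)/47)*(-1) = (-70 + (0 - 52)*(1/47))*(-1) = (-70 - 52*1/47)*(-1) = (-70 - 52/47)*(-1) = -3342/47*(-1) = 3342/47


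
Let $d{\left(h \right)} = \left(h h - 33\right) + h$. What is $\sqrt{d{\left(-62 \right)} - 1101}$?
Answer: $2 \sqrt{662} \approx 51.459$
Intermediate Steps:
$d{\left(h \right)} = -33 + h + h^{2}$ ($d{\left(h \right)} = \left(h^{2} - 33\right) + h = \left(-33 + h^{2}\right) + h = -33 + h + h^{2}$)
$\sqrt{d{\left(-62 \right)} - 1101} = \sqrt{\left(-33 - 62 + \left(-62\right)^{2}\right) - 1101} = \sqrt{\left(-33 - 62 + 3844\right) - 1101} = \sqrt{3749 - 1101} = \sqrt{2648} = 2 \sqrt{662}$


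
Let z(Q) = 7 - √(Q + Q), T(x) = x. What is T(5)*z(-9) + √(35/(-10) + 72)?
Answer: 35 + √274/2 - 15*I*√2 ≈ 43.276 - 21.213*I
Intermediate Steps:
z(Q) = 7 - √2*√Q (z(Q) = 7 - √(2*Q) = 7 - √2*√Q)
T(5)*z(-9) + √(35/(-10) + 72) = 5*(7 - √2*√(-9)) + √(35/(-10) + 72) = 5*(7 - √2*3*I) + √(35*(-⅒) + 72) = 5*(7 - 3*I*√2) + √(-7/2 + 72) = (35 - 15*I*√2) + √(137/2) = (35 - 15*I*√2) + √274/2 = 35 + √274/2 - 15*I*√2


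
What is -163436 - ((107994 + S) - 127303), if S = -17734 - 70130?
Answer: -56263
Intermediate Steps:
S = -87864
-163436 - ((107994 + S) - 127303) = -163436 - ((107994 - 87864) - 127303) = -163436 - (20130 - 127303) = -163436 - 1*(-107173) = -163436 + 107173 = -56263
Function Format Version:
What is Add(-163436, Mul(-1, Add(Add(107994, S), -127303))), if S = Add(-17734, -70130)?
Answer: -56263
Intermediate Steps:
S = -87864
Add(-163436, Mul(-1, Add(Add(107994, S), -127303))) = Add(-163436, Mul(-1, Add(Add(107994, -87864), -127303))) = Add(-163436, Mul(-1, Add(20130, -127303))) = Add(-163436, Mul(-1, -107173)) = Add(-163436, 107173) = -56263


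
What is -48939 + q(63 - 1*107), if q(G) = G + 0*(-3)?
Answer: -48983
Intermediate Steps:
q(G) = G (q(G) = G + 0 = G)
-48939 + q(63 - 1*107) = -48939 + (63 - 1*107) = -48939 + (63 - 107) = -48939 - 44 = -48983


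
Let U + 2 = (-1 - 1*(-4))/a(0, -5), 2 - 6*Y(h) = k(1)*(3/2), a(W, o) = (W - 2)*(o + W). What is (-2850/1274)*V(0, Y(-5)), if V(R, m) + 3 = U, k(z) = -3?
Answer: 13395/1274 ≈ 10.514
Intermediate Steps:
a(W, o) = (-2 + W)*(W + o)
Y(h) = 13/12 (Y(h) = ⅓ - (-1)*3/2/2 = ⅓ - (-1)*3*(½)/2 = ⅓ - (-1)*3/(2*2) = ⅓ - ⅙*(-9/2) = ⅓ + ¾ = 13/12)
U = -17/10 (U = -2 + (-1 - 1*(-4))/(0² - 2*0 - 2*(-5) + 0*(-5)) = -2 + (-1 + 4)/(0 + 0 + 10 + 0) = -2 + 3/10 = -17/10 ≈ -1.7000)
V(R, m) = -47/10 (V(R, m) = -3 - 17/10 = -47/10)
(-2850/1274)*V(0, Y(-5)) = -2850/1274*(-47/10) = -2850*1/1274*(-47/10) = -1425/637*(-47/10) = 13395/1274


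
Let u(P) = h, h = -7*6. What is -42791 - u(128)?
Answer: -42749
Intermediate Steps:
h = -42
u(P) = -42
-42791 - u(128) = -42791 - 1*(-42) = -42791 + 42 = -42749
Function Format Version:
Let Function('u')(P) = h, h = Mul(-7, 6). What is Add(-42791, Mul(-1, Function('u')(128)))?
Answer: -42749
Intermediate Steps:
h = -42
Function('u')(P) = -42
Add(-42791, Mul(-1, Function('u')(128))) = Add(-42791, Mul(-1, -42)) = Add(-42791, 42) = -42749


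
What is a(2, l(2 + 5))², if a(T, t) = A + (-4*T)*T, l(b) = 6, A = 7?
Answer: 81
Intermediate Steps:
a(T, t) = 7 - 4*T² (a(T, t) = 7 + (-4*T)*T = 7 - 4*T²)
a(2, l(2 + 5))² = (7 - 4*2²)² = (7 - 4*4)² = (7 - 16)² = (-9)² = 81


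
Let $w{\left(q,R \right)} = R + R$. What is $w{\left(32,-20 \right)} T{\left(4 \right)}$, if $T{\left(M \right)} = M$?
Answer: $-160$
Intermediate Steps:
$w{\left(q,R \right)} = 2 R$
$w{\left(32,-20 \right)} T{\left(4 \right)} = 2 \left(-20\right) 4 = \left(-40\right) 4 = -160$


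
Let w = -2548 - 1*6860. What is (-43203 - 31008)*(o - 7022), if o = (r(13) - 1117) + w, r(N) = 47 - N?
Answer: 1299657243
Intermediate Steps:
w = -9408 (w = -2548 - 6860 = -9408)
o = -10491 (o = ((47 - 1*13) - 1117) - 9408 = ((47 - 13) - 1117) - 9408 = (34 - 1117) - 9408 = -1083 - 9408 = -10491)
(-43203 - 31008)*(o - 7022) = (-43203 - 31008)*(-10491 - 7022) = -74211*(-17513) = 1299657243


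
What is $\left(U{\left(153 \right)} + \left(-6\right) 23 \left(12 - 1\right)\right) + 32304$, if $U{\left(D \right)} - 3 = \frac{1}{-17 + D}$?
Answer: $\frac{4187305}{136} \approx 30789.0$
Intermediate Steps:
$U{\left(D \right)} = 3 + \frac{1}{-17 + D}$
$\left(U{\left(153 \right)} + \left(-6\right) 23 \left(12 - 1\right)\right) + 32304 = \left(\frac{-50 + 3 \cdot 153}{-17 + 153} + \left(-6\right) 23 \left(12 - 1\right)\right) + 32304 = \left(\frac{-50 + 459}{136} - 1518\right) + 32304 = \left(\frac{1}{136} \cdot 409 - 1518\right) + 32304 = \left(\frac{409}{136} - 1518\right) + 32304 = - \frac{206039}{136} + 32304 = \frac{4187305}{136}$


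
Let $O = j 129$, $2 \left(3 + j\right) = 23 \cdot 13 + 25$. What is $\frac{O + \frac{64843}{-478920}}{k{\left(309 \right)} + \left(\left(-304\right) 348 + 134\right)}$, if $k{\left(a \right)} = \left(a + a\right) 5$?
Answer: $- \frac{9823063277}{49121866560} \approx -0.19997$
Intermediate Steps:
$j = 159$ ($j = -3 + \frac{23 \cdot 13 + 25}{2} = -3 + \frac{299 + 25}{2} = -3 + \frac{1}{2} \cdot 324 = -3 + 162 = 159$)
$k{\left(a \right)} = 10 a$ ($k{\left(a \right)} = 2 a 5 = 10 a$)
$O = 20511$ ($O = 159 \cdot 129 = 20511$)
$\frac{O + \frac{64843}{-478920}}{k{\left(309 \right)} + \left(\left(-304\right) 348 + 134\right)} = \frac{20511 + \frac{64843}{-478920}}{10 \cdot 309 + \left(\left(-304\right) 348 + 134\right)} = \frac{20511 + 64843 \left(- \frac{1}{478920}\right)}{3090 + \left(-105792 + 134\right)} = \frac{20511 - \frac{64843}{478920}}{3090 - 105658} = \frac{9823063277}{478920 \left(-102568\right)} = \frac{9823063277}{478920} \left(- \frac{1}{102568}\right) = - \frac{9823063277}{49121866560}$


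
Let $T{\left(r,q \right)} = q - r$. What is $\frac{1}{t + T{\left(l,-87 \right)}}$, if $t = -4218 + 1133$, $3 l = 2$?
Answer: $- \frac{3}{9518} \approx -0.00031519$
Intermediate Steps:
$l = \frac{2}{3}$ ($l = \frac{1}{3} \cdot 2 = \frac{2}{3} \approx 0.66667$)
$t = -3085$
$\frac{1}{t + T{\left(l,-87 \right)}} = \frac{1}{-3085 - \frac{263}{3}} = \frac{1}{- \frac{9518}{3}} = - \frac{3}{9518}$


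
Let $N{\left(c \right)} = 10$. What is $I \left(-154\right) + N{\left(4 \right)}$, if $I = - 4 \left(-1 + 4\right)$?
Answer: $1858$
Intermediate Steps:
$I = -12$ ($I = \left(-4\right) 3 = -12$)
$I \left(-154\right) + N{\left(4 \right)} = \left(-12\right) \left(-154\right) + 10 = 1848 + 10 = 1858$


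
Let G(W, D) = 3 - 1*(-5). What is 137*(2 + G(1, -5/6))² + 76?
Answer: 13776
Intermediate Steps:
G(W, D) = 8 (G(W, D) = 3 + 5 = 8)
137*(2 + G(1, -5/6))² + 76 = 137*(2 + 8)² + 76 = 137*10² + 76 = 137*100 + 76 = 13700 + 76 = 13776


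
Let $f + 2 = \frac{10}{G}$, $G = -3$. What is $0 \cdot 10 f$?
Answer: $0$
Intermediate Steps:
$f = - \frac{16}{3}$ ($f = -2 + \frac{10}{-3} = -2 + 10 \left(- \frac{1}{3}\right) = -2 - \frac{10}{3} = - \frac{16}{3} \approx -5.3333$)
$0 \cdot 10 f = 0 \cdot 10 \left(- \frac{16}{3}\right) = 0 \left(- \frac{16}{3}\right) = 0$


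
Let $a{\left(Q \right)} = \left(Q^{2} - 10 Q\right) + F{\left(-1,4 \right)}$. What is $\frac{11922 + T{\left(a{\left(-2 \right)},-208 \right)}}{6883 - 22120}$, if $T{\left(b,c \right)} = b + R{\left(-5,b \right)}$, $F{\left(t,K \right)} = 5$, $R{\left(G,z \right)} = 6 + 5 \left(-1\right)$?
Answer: $- \frac{1328}{1693} \approx -0.78441$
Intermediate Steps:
$R{\left(G,z \right)} = 1$ ($R{\left(G,z \right)} = 6 - 5 = 1$)
$a{\left(Q \right)} = 5 + Q^{2} - 10 Q$ ($a{\left(Q \right)} = \left(Q^{2} - 10 Q\right) + 5 = 5 + Q^{2} - 10 Q$)
$T{\left(b,c \right)} = 1 + b$ ($T{\left(b,c \right)} = b + 1 = 1 + b$)
$\frac{11922 + T{\left(a{\left(-2 \right)},-208 \right)}}{6883 - 22120} = \frac{11922 + \left(1 + \left(5 + \left(-2\right)^{2} - -20\right)\right)}{6883 - 22120} = \frac{11922 + \left(1 + \left(5 + 4 + 20\right)\right)}{-15237} = \left(11922 + \left(1 + 29\right)\right) \left(- \frac{1}{15237}\right) = \left(11922 + 30\right) \left(- \frac{1}{15237}\right) = 11952 \left(- \frac{1}{15237}\right) = - \frac{1328}{1693}$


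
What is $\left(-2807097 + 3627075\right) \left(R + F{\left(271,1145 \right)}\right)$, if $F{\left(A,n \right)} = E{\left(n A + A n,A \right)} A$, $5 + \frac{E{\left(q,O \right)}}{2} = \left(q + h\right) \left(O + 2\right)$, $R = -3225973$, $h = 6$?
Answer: $75293560698120834$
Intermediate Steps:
$E{\left(q,O \right)} = -10 + 2 \left(2 + O\right) \left(6 + q\right)$ ($E{\left(q,O \right)} = -10 + 2 \left(q + 6\right) \left(O + 2\right) = -10 + 2 \left(6 + q\right) \left(2 + O\right) = -10 + 2 \left(2 + O\right) \left(6 + q\right)$)
$F{\left(A,n \right)} = A \left(14 + 12 A + 4 n A^{2} + 8 A n\right)$ ($F{\left(A,n \right)} = \left(14 + 4 \left(n A + A n\right) + 12 A + 2 A \left(n A + A n\right)\right) A = \left(14 + 4 \left(A n + A n\right) + 12 A + 2 A \left(A n + A n\right)\right) A = \left(14 + 4 \cdot 2 A n + 12 A + 2 A 2 A n\right) A = \left(14 + 8 A n + 12 A + 4 n A^{2}\right) A = \left(14 + 12 A + 4 n A^{2} + 8 A n\right) A = A \left(14 + 12 A + 4 n A^{2} + 8 A n\right)$)
$\left(-2807097 + 3627075\right) \left(R + F{\left(271,1145 \right)}\right) = \left(-2807097 + 3627075\right) \left(-3225973 + 2 \cdot 271 \left(7 + 6 \cdot 271 + 2 \cdot 1145 \cdot 271^{2} + 4 \cdot 271 \cdot 1145\right)\right) = 819978 \left(-3225973 + 2 \cdot 271 \left(7 + 1626 + 2 \cdot 1145 \cdot 73441 + 1241180\right)\right) = 819978 \left(-3225973 + 2 \cdot 271 \left(7 + 1626 + 168179890 + 1241180\right)\right) = 819978 \left(-3225973 + 2 \cdot 271 \cdot 169422703\right) = 819978 \left(-3225973 + 91827105026\right) = 819978 \cdot 91823879053 = 75293560698120834$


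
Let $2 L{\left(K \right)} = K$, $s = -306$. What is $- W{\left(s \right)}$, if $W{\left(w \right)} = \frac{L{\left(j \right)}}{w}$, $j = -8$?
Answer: $- \frac{2}{153} \approx -0.013072$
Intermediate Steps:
$L{\left(K \right)} = \frac{K}{2}$
$W{\left(w \right)} = - \frac{4}{w}$ ($W{\left(w \right)} = \frac{\frac{1}{2} \left(-8\right)}{w} = - \frac{4}{w}$)
$- W{\left(s \right)} = - \frac{-4}{-306} = - \frac{\left(-4\right) \left(-1\right)}{306} = \left(-1\right) \frac{2}{153} = - \frac{2}{153}$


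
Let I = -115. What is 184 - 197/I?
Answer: 21357/115 ≈ 185.71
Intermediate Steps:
184 - 197/I = 184 - 197/(-115) = 184 - 197*(-1/115) = 184 + 197/115 = 21357/115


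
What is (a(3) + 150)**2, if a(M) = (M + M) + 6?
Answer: 26244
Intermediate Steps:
a(M) = 6 + 2*M (a(M) = 2*M + 6 = 6 + 2*M)
(a(3) + 150)**2 = ((6 + 2*3) + 150)**2 = ((6 + 6) + 150)**2 = (12 + 150)**2 = 162**2 = 26244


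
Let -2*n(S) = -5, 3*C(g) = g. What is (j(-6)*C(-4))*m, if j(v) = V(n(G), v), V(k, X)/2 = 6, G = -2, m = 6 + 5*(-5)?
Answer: 304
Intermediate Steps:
C(g) = g/3
m = -19 (m = 6 - 25 = -19)
n(S) = 5/2 (n(S) = -1/2*(-5) = 5/2)
V(k, X) = 12 (V(k, X) = 2*6 = 12)
j(v) = 12
(j(-6)*C(-4))*m = (12*((1/3)*(-4)))*(-19) = (12*(-4/3))*(-19) = -16*(-19) = 304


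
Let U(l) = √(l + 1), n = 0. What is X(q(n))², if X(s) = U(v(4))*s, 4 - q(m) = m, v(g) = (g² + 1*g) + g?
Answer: 400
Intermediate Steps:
v(g) = g² + 2*g (v(g) = (g² + g) + g = (g + g²) + g = g² + 2*g)
q(m) = 4 - m
U(l) = √(1 + l)
X(s) = 5*s (X(s) = √(1 + 4*(2 + 4))*s = √(1 + 4*6)*s = √(1 + 24)*s = √25*s = 5*s)
X(q(n))² = (5*(4 - 1*0))² = (5*(4 + 0))² = (5*4)² = 20² = 400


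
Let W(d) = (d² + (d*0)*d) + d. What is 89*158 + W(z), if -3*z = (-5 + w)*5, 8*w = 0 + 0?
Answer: 127258/9 ≈ 14140.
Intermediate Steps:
w = 0 (w = (0 + 0)/8 = (⅛)*0 = 0)
z = 25/3 (z = -(-5 + 0)*5/3 = -(-5)*5/3 = -⅓*(-25) = 25/3 ≈ 8.3333)
W(d) = d + d² (W(d) = (d² + 0*d) + d = (d² + 0) + d = d² + d = d + d²)
89*158 + W(z) = 89*158 + 25*(1 + 25/3)/3 = 14062 + (25/3)*(28/3) = 14062 + 700/9 = 127258/9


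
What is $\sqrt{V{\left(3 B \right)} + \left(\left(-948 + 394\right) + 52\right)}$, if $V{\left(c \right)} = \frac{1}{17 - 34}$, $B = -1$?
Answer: $\frac{i \sqrt{145095}}{17} \approx 22.407 i$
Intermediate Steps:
$V{\left(c \right)} = - \frac{1}{17}$ ($V{\left(c \right)} = \frac{1}{-17} = - \frac{1}{17}$)
$\sqrt{V{\left(3 B \right)} + \left(\left(-948 + 394\right) + 52\right)} = \sqrt{- \frac{1}{17} + \left(\left(-948 + 394\right) + 52\right)} = \sqrt{- \frac{1}{17} + \left(-554 + 52\right)} = \sqrt{- \frac{1}{17} - 502} = \sqrt{- \frac{8535}{17}} = \frac{i \sqrt{145095}}{17}$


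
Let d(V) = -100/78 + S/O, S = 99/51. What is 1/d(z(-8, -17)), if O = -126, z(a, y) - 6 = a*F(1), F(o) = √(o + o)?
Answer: -9282/12043 ≈ -0.77074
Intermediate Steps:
S = 33/17 (S = 99*(1/51) = 33/17 ≈ 1.9412)
F(o) = √2*√o (F(o) = √(2*o) = √2*√o)
z(a, y) = 6 + a*√2 (z(a, y) = 6 + a*(√2*√1) = 6 + a*(√2*1) = 6 + a*√2)
d(V) = -12043/9282 (d(V) = -100/78 + (33/17)/(-126) = -100*1/78 + (33/17)*(-1/126) = -50/39 - 11/714 = -12043/9282)
1/d(z(-8, -17)) = 1/(-12043/9282) = -9282/12043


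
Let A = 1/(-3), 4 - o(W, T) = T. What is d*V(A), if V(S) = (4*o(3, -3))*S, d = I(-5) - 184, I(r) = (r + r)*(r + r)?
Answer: 784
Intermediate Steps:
I(r) = 4*r² (I(r) = (2*r)*(2*r) = 4*r²)
o(W, T) = 4 - T
A = -⅓ (A = 1*(-⅓) = -⅓ ≈ -0.33333)
d = -84 (d = 4*(-5)² - 184 = 4*25 - 184 = 100 - 184 = -84)
V(S) = 28*S (V(S) = (4*(4 - 1*(-3)))*S = (4*(4 + 3))*S = (4*7)*S = 28*S)
d*V(A) = -2352*(-1)/3 = -84*(-28/3) = 784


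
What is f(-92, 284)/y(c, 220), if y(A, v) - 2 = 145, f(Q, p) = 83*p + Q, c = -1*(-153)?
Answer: 23480/147 ≈ 159.73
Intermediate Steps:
c = 153
f(Q, p) = Q + 83*p
y(A, v) = 147 (y(A, v) = 2 + 145 = 147)
f(-92, 284)/y(c, 220) = (-92 + 83*284)/147 = (-92 + 23572)*(1/147) = 23480*(1/147) = 23480/147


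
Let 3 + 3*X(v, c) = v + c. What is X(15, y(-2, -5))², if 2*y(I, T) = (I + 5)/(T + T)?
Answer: 6241/400 ≈ 15.602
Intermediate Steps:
y(I, T) = (5 + I)/(4*T) (y(I, T) = ((I + 5)/(T + T))/2 = ((5 + I)/((2*T)))/2 = ((5 + I)*(1/(2*T)))/2 = ((5 + I)/(2*T))/2 = (5 + I)/(4*T))
X(v, c) = -1 + c/3 + v/3 (X(v, c) = -1 + (v + c)/3 = -1 + (c + v)/3 = -1 + (c/3 + v/3) = -1 + c/3 + v/3)
X(15, y(-2, -5))² = (-1 + ((¼)*(5 - 2)/(-5))/3 + (⅓)*15)² = (-1 + ((¼)*(-⅕)*3)/3 + 5)² = (-1 + (⅓)*(-3/20) + 5)² = (-1 - 1/20 + 5)² = (79/20)² = 6241/400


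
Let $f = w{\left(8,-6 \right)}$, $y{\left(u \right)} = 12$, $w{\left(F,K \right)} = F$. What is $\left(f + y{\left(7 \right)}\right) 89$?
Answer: $1780$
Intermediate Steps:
$f = 8$
$\left(f + y{\left(7 \right)}\right) 89 = \left(8 + 12\right) 89 = 20 \cdot 89 = 1780$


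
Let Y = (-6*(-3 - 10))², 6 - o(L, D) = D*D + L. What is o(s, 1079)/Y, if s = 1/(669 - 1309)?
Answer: -248370133/1297920 ≈ -191.36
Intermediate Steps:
s = -1/640 (s = 1/(-640) = -1/640 ≈ -0.0015625)
o(L, D) = 6 - L - D² (o(L, D) = 6 - (D*D + L) = 6 - (D² + L) = 6 - (L + D²) = 6 + (-L - D²) = 6 - L - D²)
Y = 6084 (Y = (-6*(-13))² = 78² = 6084)
o(s, 1079)/Y = (6 - 1*(-1/640) - 1*1079²)/6084 = (6 + 1/640 - 1*1164241)*(1/6084) = (6 + 1/640 - 1164241)*(1/6084) = -745110399/640*1/6084 = -248370133/1297920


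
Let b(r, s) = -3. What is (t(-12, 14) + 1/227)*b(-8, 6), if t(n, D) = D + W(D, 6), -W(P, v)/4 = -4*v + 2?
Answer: -69465/227 ≈ -306.01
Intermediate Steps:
W(P, v) = -8 + 16*v (W(P, v) = -4*(-4*v + 2) = -4*(2 - 4*v) = -8 + 16*v)
t(n, D) = 88 + D (t(n, D) = D + (-8 + 16*6) = D + (-8 + 96) = D + 88 = 88 + D)
(t(-12, 14) + 1/227)*b(-8, 6) = ((88 + 14) + 1/227)*(-3) = (102 + 1/227)*(-3) = (23155/227)*(-3) = -69465/227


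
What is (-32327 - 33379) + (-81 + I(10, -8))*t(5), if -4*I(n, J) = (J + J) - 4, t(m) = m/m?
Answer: -65782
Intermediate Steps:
t(m) = 1
I(n, J) = 1 - J/2 (I(n, J) = -((J + J) - 4)/4 = -(2*J - 4)/4 = -(-4 + 2*J)/4 = 1 - J/2)
(-32327 - 33379) + (-81 + I(10, -8))*t(5) = (-32327 - 33379) + (-81 + (1 - ½*(-8)))*1 = -65706 + (-81 + (1 + 4))*1 = -65706 + (-81 + 5)*1 = -65706 - 76*1 = -65706 - 76 = -65782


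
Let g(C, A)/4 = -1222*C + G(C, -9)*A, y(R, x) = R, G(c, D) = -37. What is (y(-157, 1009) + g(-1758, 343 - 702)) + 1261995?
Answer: 9908074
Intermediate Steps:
g(C, A) = -4888*C - 148*A (g(C, A) = 4*(-1222*C - 37*A) = -4888*C - 148*A)
(y(-157, 1009) + g(-1758, 343 - 702)) + 1261995 = (-157 + (-4888*(-1758) - 148*(343 - 702))) + 1261995 = (-157 + (8593104 - 148*(-359))) + 1261995 = (-157 + (8593104 + 53132)) + 1261995 = (-157 + 8646236) + 1261995 = 8646079 + 1261995 = 9908074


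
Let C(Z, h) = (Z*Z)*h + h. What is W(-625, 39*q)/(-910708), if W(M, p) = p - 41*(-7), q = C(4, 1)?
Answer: -25/23966 ≈ -0.0010431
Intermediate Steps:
C(Z, h) = h + h*Z**2 (C(Z, h) = Z**2*h + h = h*Z**2 + h = h + h*Z**2)
q = 17 (q = 1*(1 + 4**2) = 1*(1 + 16) = 1*17 = 17)
W(M, p) = 287 + p (W(M, p) = p + 287 = 287 + p)
W(-625, 39*q)/(-910708) = (287 + 39*17)/(-910708) = (287 + 663)*(-1/910708) = 950*(-1/910708) = -25/23966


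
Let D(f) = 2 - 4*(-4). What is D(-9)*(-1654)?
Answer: -29772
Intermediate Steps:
D(f) = 18 (D(f) = 2 - 1*(-16) = 2 + 16 = 18)
D(-9)*(-1654) = 18*(-1654) = -29772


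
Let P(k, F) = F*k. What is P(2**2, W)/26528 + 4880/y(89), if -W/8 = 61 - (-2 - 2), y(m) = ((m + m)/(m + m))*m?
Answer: 4039735/73781 ≈ 54.753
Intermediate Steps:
y(m) = m (y(m) = ((2*m)/((2*m)))*m = ((2*m)*(1/(2*m)))*m = 1*m = m)
W = -520 (W = -8*(61 - (-2 - 2)) = -8*(61 - 1*(-4)) = -8*(61 + 4) = -8*65 = -520)
P(2**2, W)/26528 + 4880/y(89) = -520*2**2/26528 + 4880/89 = -520*4*(1/26528) + 4880*(1/89) = -2080*1/26528 + 4880/89 = -65/829 + 4880/89 = 4039735/73781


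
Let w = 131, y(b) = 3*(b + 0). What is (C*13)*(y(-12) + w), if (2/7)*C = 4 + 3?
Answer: 60515/2 ≈ 30258.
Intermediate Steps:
y(b) = 3*b
C = 49/2 (C = 7*(4 + 3)/2 = (7/2)*7 = 49/2 ≈ 24.500)
(C*13)*(y(-12) + w) = ((49/2)*13)*(3*(-12) + 131) = 637*(-36 + 131)/2 = (637/2)*95 = 60515/2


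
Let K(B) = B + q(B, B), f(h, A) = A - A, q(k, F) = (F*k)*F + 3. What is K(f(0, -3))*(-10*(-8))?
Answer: 240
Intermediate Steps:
q(k, F) = 3 + k*F**2 (q(k, F) = k*F**2 + 3 = 3 + k*F**2)
f(h, A) = 0
K(B) = 3 + B + B**3 (K(B) = B + (3 + B*B**2) = B + (3 + B**3) = 3 + B + B**3)
K(f(0, -3))*(-10*(-8)) = (3 + 0 + 0**3)*(-10*(-8)) = (3 + 0 + 0)*80 = 3*80 = 240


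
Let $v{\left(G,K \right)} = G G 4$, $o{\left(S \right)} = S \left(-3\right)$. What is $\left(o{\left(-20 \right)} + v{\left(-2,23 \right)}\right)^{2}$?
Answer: $5776$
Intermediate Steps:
$o{\left(S \right)} = - 3 S$
$v{\left(G,K \right)} = 4 G^{2}$ ($v{\left(G,K \right)} = G^{2} \cdot 4 = 4 G^{2}$)
$\left(o{\left(-20 \right)} + v{\left(-2,23 \right)}\right)^{2} = \left(\left(-3\right) \left(-20\right) + 4 \left(-2\right)^{2}\right)^{2} = \left(60 + 4 \cdot 4\right)^{2} = \left(60 + 16\right)^{2} = 76^{2} = 5776$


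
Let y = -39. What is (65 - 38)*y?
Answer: -1053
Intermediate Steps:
(65 - 38)*y = (65 - 38)*(-39) = 27*(-39) = -1053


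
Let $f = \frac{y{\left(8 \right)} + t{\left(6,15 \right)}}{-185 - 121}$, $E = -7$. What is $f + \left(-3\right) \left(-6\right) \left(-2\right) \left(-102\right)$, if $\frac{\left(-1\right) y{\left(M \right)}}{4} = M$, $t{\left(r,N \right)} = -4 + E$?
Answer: $\frac{1123675}{306} \approx 3672.1$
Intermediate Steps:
$t{\left(r,N \right)} = -11$ ($t{\left(r,N \right)} = -4 - 7 = -11$)
$y{\left(M \right)} = - 4 M$
$f = \frac{43}{306}$ ($f = \frac{\left(-4\right) 8 - 11}{-185 - 121} = \frac{-32 - 11}{-306} = \left(-43\right) \left(- \frac{1}{306}\right) = \frac{43}{306} \approx 0.14052$)
$f + \left(-3\right) \left(-6\right) \left(-2\right) \left(-102\right) = \frac{43}{306} + \left(-3\right) \left(-6\right) \left(-2\right) \left(-102\right) = \frac{43}{306} + 18 \left(-2\right) \left(-102\right) = \frac{43}{306} - -3672 = \frac{43}{306} + 3672 = \frac{1123675}{306}$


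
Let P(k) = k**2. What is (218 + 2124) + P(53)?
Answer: 5151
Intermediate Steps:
(218 + 2124) + P(53) = (218 + 2124) + 53**2 = 2342 + 2809 = 5151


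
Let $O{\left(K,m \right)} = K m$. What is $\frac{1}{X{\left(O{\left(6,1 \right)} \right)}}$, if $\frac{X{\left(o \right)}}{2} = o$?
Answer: $\frac{1}{12} \approx 0.083333$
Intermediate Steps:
$X{\left(o \right)} = 2 o$
$\frac{1}{X{\left(O{\left(6,1 \right)} \right)}} = \frac{1}{2 \cdot 6 \cdot 1} = \frac{1}{2 \cdot 6} = \frac{1}{12}$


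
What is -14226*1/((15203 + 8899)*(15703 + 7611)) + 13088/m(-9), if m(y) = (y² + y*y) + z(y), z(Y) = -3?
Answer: 136191269195/1654524638 ≈ 82.314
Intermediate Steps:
m(y) = -3 + 2*y² (m(y) = (y² + y*y) - 3 = (y² + y²) - 3 = 2*y² - 3 = -3 + 2*y²)
-14226*1/((15203 + 8899)*(15703 + 7611)) + 13088/m(-9) = -14226*1/((15203 + 8899)*(15703 + 7611)) + 13088/(-3 + 2*(-9)²) = -14226/(23314*24102) + 13088/(-3 + 2*81) = -14226/561914028 + 13088/(-3 + 162) = -14226*1/561914028 + 13088/159 = -2371/93652338 + 13088*(1/159) = -2371/93652338 + 13088/159 = 136191269195/1654524638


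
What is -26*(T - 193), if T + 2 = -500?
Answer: 18070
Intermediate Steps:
T = -502 (T = -2 - 500 = -502)
-26*(T - 193) = -26*(-502 - 193) = -26*(-695) = 18070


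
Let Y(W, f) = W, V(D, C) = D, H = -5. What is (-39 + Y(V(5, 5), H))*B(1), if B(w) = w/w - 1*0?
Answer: -34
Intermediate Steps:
B(w) = 1 (B(w) = 1 + 0 = 1)
(-39 + Y(V(5, 5), H))*B(1) = (-39 + 5)*1 = -34*1 = -34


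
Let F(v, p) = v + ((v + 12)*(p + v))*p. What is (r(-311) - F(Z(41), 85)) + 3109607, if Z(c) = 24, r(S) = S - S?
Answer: 2776043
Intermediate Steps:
r(S) = 0
F(v, p) = v + p*(12 + v)*(p + v) (F(v, p) = v + ((12 + v)*(p + v))*p = v + p*(12 + v)*(p + v))
(r(-311) - F(Z(41), 85)) + 3109607 = (0 - (24 + 12*85**2 + 85*24**2 + 24*85**2 + 12*85*24)) + 3109607 = (0 - (24 + 12*7225 + 85*576 + 24*7225 + 24480)) + 3109607 = (0 - (24 + 86700 + 48960 + 173400 + 24480)) + 3109607 = (0 - 1*333564) + 3109607 = (0 - 333564) + 3109607 = -333564 + 3109607 = 2776043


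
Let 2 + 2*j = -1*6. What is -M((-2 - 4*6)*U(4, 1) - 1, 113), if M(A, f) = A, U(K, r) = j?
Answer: -103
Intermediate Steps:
j = -4 (j = -1 + (-1*6)/2 = -1 + (1/2)*(-6) = -1 - 3 = -4)
U(K, r) = -4
-M((-2 - 4*6)*U(4, 1) - 1, 113) = -((-2 - 4*6)*(-4) - 1) = -((-2 - 24)*(-4) - 1) = -(-26*(-4) - 1) = -(104 - 1) = -1*103 = -103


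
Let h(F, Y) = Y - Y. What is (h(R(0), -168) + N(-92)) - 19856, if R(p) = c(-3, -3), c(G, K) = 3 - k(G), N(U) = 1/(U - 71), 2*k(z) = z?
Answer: -3236529/163 ≈ -19856.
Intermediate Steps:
k(z) = z/2
N(U) = 1/(-71 + U)
c(G, K) = 3 - G/2
R(p) = 9/2 (R(p) = 3 - ½*(-3) = 3 + 3/2 = 9/2)
h(F, Y) = 0
(h(R(0), -168) + N(-92)) - 19856 = (0 + 1/(-71 - 92)) - 19856 = (0 + 1/(-163)) - 19856 = (0 - 1/163) - 19856 = -1/163 - 19856 = -3236529/163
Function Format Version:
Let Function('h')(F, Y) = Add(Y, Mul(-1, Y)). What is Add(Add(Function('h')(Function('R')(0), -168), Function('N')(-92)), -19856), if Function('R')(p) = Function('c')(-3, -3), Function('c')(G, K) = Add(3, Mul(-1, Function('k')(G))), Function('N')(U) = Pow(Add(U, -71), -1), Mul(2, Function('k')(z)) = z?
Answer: Rational(-3236529, 163) ≈ -19856.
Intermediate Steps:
Function('k')(z) = Mul(Rational(1, 2), z)
Function('N')(U) = Pow(Add(-71, U), -1)
Function('c')(G, K) = Add(3, Mul(Rational(-1, 2), G)) (Function('c')(G, K) = Add(3, Mul(-1, Mul(Rational(1, 2), G))) = Add(3, Mul(Rational(-1, 2), G)))
Function('R')(p) = Rational(9, 2) (Function('R')(p) = Add(3, Mul(Rational(-1, 2), -3)) = Add(3, Rational(3, 2)) = Rational(9, 2))
Function('h')(F, Y) = 0
Add(Add(Function('h')(Function('R')(0), -168), Function('N')(-92)), -19856) = Add(Add(0, Pow(Add(-71, -92), -1)), -19856) = Add(Add(0, Pow(-163, -1)), -19856) = Add(Add(0, Rational(-1, 163)), -19856) = Add(Rational(-1, 163), -19856) = Rational(-3236529, 163)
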